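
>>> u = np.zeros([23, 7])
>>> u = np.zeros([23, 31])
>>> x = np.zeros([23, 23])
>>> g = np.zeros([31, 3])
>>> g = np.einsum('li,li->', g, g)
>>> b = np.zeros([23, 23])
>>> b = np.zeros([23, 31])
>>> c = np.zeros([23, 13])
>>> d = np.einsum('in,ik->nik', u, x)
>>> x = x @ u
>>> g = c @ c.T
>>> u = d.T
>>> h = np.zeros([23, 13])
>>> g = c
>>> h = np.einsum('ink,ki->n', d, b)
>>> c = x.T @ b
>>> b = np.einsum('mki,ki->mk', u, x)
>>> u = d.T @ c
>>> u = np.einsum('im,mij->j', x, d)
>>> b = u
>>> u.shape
(23,)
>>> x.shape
(23, 31)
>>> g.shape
(23, 13)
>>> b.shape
(23,)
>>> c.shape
(31, 31)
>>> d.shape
(31, 23, 23)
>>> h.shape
(23,)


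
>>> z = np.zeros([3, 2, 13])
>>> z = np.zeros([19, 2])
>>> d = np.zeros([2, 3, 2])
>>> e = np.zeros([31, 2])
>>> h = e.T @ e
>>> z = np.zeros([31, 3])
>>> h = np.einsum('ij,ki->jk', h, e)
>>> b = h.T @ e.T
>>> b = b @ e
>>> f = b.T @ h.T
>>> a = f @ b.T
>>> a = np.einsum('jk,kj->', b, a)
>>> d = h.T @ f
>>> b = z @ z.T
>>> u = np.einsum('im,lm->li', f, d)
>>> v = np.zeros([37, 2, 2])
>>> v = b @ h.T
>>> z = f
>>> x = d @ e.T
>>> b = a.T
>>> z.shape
(2, 2)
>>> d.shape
(31, 2)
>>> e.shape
(31, 2)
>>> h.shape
(2, 31)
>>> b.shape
()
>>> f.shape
(2, 2)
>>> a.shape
()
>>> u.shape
(31, 2)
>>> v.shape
(31, 2)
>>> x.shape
(31, 31)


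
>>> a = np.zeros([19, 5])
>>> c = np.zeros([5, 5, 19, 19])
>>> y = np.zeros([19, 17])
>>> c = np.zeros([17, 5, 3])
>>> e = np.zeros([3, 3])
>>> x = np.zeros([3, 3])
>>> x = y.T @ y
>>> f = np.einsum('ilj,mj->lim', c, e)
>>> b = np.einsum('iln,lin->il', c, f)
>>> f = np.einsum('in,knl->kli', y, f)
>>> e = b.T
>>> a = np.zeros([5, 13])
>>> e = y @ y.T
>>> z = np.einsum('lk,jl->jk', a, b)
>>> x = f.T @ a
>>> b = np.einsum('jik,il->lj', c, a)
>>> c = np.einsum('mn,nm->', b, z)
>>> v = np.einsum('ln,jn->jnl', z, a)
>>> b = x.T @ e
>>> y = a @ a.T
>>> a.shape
(5, 13)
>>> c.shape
()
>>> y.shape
(5, 5)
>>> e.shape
(19, 19)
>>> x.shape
(19, 3, 13)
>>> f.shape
(5, 3, 19)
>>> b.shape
(13, 3, 19)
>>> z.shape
(17, 13)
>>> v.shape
(5, 13, 17)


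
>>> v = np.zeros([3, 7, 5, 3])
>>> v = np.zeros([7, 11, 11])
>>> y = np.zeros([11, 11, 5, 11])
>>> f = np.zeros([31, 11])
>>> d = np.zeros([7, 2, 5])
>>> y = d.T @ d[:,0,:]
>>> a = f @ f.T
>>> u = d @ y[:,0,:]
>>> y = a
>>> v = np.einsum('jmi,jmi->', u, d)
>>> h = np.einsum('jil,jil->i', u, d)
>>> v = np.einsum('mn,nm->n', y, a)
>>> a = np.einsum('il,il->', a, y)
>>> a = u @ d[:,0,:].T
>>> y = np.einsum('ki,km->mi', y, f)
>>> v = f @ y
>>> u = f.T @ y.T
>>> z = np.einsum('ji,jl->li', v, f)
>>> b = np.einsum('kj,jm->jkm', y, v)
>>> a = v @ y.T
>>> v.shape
(31, 31)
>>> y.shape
(11, 31)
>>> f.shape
(31, 11)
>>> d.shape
(7, 2, 5)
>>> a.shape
(31, 11)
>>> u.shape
(11, 11)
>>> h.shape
(2,)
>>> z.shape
(11, 31)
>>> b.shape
(31, 11, 31)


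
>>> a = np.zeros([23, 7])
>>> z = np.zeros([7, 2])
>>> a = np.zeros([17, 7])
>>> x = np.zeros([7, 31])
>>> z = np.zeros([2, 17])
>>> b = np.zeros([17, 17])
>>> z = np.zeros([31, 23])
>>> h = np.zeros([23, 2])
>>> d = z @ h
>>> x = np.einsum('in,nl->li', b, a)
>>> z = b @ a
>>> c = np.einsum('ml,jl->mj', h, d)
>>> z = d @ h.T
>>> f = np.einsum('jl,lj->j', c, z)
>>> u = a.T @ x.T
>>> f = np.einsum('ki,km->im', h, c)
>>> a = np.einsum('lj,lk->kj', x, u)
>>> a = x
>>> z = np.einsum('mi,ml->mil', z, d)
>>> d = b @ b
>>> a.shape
(7, 17)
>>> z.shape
(31, 23, 2)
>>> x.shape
(7, 17)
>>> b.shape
(17, 17)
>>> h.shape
(23, 2)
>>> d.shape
(17, 17)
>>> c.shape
(23, 31)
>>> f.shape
(2, 31)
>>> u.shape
(7, 7)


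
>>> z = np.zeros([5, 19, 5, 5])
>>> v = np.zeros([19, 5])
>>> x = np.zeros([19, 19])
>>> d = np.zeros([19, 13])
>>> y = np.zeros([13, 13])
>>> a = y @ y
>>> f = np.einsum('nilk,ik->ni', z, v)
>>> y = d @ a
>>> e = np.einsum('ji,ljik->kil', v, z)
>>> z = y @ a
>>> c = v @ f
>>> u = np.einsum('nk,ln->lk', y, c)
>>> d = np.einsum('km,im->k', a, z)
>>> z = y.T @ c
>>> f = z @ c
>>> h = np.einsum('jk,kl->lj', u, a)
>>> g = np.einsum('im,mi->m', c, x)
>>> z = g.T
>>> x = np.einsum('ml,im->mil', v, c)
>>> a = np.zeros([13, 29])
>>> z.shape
(19,)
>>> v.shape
(19, 5)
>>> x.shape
(19, 19, 5)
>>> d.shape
(13,)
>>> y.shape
(19, 13)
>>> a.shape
(13, 29)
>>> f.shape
(13, 19)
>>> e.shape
(5, 5, 5)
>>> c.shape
(19, 19)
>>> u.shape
(19, 13)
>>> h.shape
(13, 19)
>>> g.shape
(19,)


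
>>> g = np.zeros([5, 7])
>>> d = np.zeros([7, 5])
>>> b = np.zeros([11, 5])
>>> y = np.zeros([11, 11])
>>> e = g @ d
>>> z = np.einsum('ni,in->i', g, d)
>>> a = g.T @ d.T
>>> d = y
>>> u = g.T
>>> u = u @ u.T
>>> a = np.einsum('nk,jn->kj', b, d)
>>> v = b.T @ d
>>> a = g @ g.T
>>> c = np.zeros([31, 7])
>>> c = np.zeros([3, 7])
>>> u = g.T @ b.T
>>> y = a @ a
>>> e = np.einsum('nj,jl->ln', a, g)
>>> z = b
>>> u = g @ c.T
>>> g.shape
(5, 7)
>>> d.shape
(11, 11)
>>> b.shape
(11, 5)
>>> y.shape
(5, 5)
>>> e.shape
(7, 5)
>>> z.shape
(11, 5)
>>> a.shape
(5, 5)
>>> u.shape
(5, 3)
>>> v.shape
(5, 11)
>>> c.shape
(3, 7)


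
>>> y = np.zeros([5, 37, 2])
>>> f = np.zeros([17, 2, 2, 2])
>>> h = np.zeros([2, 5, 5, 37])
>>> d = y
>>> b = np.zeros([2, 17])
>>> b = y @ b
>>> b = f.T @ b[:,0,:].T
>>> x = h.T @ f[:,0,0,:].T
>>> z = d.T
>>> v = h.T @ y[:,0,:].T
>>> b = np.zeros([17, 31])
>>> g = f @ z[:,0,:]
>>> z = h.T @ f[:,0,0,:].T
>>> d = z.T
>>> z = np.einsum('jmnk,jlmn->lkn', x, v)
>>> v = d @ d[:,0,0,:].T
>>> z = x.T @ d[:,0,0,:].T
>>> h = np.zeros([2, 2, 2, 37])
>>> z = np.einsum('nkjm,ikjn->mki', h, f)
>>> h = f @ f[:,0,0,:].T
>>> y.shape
(5, 37, 2)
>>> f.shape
(17, 2, 2, 2)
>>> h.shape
(17, 2, 2, 17)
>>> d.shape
(17, 5, 5, 37)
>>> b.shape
(17, 31)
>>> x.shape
(37, 5, 5, 17)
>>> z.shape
(37, 2, 17)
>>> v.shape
(17, 5, 5, 17)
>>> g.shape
(17, 2, 2, 5)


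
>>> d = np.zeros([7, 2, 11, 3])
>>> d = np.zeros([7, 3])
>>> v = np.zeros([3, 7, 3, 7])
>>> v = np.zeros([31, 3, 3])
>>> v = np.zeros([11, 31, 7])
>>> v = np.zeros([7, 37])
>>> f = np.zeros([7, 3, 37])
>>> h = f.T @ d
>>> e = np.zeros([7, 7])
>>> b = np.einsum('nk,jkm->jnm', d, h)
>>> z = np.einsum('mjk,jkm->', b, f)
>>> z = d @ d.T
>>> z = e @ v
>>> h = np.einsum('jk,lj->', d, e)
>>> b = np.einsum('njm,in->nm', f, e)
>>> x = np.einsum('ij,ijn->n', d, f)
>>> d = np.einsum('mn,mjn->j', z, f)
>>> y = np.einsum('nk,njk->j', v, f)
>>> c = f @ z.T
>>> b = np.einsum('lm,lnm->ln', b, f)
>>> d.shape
(3,)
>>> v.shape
(7, 37)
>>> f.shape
(7, 3, 37)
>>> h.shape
()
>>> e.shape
(7, 7)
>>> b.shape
(7, 3)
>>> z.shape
(7, 37)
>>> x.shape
(37,)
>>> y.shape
(3,)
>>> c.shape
(7, 3, 7)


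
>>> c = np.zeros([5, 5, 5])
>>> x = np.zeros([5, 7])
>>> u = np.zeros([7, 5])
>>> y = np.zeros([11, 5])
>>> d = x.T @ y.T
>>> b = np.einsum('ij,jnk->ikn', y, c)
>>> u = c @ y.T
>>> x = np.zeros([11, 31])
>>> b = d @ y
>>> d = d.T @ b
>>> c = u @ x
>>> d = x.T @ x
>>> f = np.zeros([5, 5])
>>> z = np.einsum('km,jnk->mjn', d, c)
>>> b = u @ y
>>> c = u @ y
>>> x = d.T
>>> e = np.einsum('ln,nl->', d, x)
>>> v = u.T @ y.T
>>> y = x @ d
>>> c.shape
(5, 5, 5)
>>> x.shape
(31, 31)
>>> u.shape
(5, 5, 11)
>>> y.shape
(31, 31)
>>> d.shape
(31, 31)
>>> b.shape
(5, 5, 5)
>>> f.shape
(5, 5)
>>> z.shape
(31, 5, 5)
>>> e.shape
()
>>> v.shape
(11, 5, 11)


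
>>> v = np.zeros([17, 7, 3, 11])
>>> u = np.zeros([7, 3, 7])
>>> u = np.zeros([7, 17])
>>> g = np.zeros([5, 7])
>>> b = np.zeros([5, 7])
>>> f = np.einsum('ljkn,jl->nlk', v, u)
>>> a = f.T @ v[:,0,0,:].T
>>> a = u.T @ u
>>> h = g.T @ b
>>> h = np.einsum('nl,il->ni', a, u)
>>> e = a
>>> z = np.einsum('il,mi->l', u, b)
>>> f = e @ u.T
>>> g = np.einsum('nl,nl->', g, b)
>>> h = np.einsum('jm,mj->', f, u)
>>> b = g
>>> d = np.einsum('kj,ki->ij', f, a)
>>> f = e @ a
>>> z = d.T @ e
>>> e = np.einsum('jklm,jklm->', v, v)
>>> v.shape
(17, 7, 3, 11)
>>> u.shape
(7, 17)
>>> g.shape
()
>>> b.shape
()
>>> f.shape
(17, 17)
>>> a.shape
(17, 17)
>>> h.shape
()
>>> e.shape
()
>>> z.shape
(7, 17)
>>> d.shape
(17, 7)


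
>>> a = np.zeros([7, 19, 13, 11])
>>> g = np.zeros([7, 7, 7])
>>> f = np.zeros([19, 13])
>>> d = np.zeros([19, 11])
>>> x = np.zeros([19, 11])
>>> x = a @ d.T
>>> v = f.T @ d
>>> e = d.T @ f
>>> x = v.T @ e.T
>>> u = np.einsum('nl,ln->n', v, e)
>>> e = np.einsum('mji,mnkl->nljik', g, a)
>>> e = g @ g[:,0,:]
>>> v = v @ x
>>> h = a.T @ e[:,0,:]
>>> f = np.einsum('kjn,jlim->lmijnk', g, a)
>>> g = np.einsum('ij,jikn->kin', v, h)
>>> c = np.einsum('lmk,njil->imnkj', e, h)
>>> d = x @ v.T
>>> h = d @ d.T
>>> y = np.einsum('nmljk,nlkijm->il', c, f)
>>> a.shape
(7, 19, 13, 11)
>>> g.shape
(19, 13, 7)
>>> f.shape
(19, 11, 13, 7, 7, 7)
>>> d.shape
(11, 13)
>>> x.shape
(11, 11)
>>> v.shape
(13, 11)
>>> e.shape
(7, 7, 7)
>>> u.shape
(13,)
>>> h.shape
(11, 11)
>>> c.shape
(19, 7, 11, 7, 13)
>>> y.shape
(7, 11)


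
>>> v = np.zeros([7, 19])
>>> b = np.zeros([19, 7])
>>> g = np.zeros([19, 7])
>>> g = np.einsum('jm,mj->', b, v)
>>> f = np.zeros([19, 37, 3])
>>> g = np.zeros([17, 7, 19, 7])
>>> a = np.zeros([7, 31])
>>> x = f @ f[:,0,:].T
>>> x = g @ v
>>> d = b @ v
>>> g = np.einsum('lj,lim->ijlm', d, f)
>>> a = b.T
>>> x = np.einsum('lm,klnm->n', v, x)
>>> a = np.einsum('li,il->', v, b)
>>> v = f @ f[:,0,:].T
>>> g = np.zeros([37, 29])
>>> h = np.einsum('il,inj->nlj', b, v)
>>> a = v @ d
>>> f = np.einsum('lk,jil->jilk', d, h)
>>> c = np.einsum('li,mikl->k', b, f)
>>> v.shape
(19, 37, 19)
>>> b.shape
(19, 7)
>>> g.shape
(37, 29)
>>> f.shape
(37, 7, 19, 19)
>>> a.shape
(19, 37, 19)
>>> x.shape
(19,)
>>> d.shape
(19, 19)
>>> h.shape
(37, 7, 19)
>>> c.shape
(19,)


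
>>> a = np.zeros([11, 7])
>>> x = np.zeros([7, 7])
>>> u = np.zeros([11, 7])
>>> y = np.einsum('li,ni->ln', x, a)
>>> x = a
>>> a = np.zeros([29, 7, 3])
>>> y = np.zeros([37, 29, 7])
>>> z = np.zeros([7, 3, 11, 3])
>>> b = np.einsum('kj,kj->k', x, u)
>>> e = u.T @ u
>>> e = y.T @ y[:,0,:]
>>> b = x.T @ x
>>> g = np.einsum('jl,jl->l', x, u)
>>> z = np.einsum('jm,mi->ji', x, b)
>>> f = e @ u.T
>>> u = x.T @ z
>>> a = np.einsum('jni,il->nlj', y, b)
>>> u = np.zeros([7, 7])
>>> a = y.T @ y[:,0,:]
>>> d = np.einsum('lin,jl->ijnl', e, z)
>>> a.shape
(7, 29, 7)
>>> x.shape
(11, 7)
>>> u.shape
(7, 7)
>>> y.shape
(37, 29, 7)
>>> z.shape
(11, 7)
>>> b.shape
(7, 7)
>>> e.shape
(7, 29, 7)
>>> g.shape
(7,)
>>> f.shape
(7, 29, 11)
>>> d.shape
(29, 11, 7, 7)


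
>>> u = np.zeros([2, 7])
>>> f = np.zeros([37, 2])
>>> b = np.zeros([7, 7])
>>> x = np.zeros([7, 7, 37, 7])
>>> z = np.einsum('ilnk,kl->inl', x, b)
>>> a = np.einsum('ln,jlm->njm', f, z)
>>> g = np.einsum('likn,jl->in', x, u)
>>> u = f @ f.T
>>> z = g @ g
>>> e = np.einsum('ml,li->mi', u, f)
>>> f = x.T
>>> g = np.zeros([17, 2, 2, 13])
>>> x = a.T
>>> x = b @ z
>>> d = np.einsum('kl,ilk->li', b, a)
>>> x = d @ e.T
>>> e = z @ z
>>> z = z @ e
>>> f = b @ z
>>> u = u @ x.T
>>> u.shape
(37, 7)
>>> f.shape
(7, 7)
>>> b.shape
(7, 7)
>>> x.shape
(7, 37)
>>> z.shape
(7, 7)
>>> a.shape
(2, 7, 7)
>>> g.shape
(17, 2, 2, 13)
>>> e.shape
(7, 7)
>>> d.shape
(7, 2)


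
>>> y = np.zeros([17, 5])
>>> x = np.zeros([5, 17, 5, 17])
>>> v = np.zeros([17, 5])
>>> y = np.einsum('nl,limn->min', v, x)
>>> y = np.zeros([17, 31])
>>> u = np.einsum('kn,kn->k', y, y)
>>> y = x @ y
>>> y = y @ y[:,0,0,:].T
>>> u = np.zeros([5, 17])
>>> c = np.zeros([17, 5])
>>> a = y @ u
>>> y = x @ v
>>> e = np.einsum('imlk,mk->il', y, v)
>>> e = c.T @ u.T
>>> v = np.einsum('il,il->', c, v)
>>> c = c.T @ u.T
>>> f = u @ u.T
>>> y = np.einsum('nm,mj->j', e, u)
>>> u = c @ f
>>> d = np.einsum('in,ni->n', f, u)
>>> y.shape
(17,)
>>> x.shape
(5, 17, 5, 17)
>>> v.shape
()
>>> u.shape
(5, 5)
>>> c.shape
(5, 5)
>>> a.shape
(5, 17, 5, 17)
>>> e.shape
(5, 5)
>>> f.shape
(5, 5)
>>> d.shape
(5,)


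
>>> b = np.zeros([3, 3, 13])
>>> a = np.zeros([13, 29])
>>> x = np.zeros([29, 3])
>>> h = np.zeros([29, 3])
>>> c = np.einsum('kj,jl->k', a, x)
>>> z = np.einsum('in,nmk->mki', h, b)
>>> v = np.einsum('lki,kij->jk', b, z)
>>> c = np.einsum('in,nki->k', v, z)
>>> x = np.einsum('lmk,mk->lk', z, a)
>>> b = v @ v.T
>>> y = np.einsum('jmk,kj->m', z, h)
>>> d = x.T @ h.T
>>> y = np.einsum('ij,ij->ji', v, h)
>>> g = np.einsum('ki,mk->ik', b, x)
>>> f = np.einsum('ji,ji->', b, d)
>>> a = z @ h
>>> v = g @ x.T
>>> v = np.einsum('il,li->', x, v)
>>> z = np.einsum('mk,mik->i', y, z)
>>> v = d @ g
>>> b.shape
(29, 29)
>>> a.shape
(3, 13, 3)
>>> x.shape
(3, 29)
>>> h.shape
(29, 3)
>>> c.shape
(13,)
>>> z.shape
(13,)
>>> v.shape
(29, 29)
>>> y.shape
(3, 29)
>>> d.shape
(29, 29)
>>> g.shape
(29, 29)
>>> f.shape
()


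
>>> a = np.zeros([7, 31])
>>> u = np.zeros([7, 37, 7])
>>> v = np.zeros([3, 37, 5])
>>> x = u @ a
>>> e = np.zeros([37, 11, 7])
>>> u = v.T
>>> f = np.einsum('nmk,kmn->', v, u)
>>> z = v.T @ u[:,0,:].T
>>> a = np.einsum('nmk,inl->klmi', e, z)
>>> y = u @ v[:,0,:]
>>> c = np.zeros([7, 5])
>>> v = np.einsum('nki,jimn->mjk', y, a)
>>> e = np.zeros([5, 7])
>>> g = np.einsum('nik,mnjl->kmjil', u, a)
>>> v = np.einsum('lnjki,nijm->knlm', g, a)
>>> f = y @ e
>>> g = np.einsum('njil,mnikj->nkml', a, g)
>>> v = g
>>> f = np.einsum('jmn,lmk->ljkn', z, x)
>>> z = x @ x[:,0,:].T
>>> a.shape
(7, 5, 11, 5)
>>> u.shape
(5, 37, 3)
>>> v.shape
(7, 37, 3, 5)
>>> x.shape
(7, 37, 31)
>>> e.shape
(5, 7)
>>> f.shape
(7, 5, 31, 5)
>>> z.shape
(7, 37, 7)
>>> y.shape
(5, 37, 5)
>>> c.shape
(7, 5)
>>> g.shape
(7, 37, 3, 5)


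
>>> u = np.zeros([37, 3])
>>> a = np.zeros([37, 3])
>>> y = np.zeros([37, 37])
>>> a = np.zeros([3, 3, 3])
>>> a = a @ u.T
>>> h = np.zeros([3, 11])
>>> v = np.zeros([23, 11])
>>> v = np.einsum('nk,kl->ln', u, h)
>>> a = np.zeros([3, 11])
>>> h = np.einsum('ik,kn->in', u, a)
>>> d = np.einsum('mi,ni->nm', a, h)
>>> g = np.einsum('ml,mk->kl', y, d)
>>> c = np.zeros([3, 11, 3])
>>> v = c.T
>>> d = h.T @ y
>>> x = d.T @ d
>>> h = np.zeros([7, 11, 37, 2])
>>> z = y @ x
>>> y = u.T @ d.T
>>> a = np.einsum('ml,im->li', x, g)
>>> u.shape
(37, 3)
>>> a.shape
(37, 3)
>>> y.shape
(3, 11)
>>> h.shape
(7, 11, 37, 2)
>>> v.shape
(3, 11, 3)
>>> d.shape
(11, 37)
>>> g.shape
(3, 37)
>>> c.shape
(3, 11, 3)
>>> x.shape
(37, 37)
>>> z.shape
(37, 37)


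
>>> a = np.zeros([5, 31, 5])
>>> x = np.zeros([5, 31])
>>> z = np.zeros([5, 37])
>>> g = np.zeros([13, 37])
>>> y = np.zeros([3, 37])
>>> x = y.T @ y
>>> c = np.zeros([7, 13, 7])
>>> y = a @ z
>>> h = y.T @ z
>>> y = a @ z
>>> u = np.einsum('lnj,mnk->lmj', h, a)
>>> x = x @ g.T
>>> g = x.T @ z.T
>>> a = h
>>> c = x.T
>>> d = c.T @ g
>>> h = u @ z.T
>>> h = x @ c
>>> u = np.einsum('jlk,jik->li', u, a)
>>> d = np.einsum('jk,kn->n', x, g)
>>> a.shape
(37, 31, 37)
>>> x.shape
(37, 13)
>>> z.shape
(5, 37)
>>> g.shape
(13, 5)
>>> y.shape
(5, 31, 37)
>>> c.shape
(13, 37)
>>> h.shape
(37, 37)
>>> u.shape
(5, 31)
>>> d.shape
(5,)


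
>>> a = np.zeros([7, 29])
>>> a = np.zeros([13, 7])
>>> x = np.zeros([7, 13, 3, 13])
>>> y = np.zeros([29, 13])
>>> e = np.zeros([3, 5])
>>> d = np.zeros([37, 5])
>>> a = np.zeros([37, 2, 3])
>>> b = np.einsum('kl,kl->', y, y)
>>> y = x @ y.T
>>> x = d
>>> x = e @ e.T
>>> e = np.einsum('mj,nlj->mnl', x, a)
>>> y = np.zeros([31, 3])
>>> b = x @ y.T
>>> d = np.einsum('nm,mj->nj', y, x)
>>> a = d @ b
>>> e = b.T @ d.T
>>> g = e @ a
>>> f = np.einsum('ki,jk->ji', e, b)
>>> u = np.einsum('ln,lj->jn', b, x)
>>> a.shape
(31, 31)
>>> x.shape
(3, 3)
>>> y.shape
(31, 3)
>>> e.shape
(31, 31)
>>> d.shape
(31, 3)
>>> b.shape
(3, 31)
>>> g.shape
(31, 31)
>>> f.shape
(3, 31)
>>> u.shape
(3, 31)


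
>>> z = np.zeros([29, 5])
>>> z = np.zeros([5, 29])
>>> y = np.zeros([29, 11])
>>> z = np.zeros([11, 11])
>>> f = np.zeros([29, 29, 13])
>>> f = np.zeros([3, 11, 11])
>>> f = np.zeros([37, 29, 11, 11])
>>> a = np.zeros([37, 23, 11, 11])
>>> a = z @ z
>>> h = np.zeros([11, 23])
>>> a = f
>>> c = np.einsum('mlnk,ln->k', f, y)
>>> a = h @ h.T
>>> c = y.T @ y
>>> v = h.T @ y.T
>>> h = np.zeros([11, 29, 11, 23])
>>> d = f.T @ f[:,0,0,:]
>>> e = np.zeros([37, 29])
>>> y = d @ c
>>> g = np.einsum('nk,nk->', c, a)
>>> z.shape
(11, 11)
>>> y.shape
(11, 11, 29, 11)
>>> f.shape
(37, 29, 11, 11)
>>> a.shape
(11, 11)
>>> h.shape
(11, 29, 11, 23)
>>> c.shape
(11, 11)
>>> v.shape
(23, 29)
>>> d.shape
(11, 11, 29, 11)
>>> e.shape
(37, 29)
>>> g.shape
()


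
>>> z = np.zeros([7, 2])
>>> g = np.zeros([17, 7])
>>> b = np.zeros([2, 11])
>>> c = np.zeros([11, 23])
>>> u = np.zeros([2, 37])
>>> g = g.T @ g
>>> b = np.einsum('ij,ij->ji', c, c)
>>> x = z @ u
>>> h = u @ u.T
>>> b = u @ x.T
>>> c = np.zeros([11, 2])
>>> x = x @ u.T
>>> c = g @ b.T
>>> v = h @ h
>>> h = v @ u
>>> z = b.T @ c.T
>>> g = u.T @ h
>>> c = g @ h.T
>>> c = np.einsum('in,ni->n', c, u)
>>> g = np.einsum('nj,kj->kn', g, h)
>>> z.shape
(7, 7)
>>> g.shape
(2, 37)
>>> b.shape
(2, 7)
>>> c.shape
(2,)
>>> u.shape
(2, 37)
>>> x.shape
(7, 2)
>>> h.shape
(2, 37)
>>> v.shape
(2, 2)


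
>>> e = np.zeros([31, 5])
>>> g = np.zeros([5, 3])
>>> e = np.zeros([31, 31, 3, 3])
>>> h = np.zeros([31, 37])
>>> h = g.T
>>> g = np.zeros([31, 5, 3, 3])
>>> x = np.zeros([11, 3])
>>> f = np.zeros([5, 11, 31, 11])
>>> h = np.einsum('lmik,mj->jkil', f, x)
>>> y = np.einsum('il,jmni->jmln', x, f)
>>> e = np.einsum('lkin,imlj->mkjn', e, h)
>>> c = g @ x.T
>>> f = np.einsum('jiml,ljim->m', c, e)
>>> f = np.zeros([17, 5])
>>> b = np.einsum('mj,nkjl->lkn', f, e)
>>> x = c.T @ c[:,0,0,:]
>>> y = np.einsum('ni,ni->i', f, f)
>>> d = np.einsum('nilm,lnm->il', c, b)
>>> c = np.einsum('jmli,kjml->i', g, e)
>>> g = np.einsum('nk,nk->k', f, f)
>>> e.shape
(11, 31, 5, 3)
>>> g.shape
(5,)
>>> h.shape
(3, 11, 31, 5)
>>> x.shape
(11, 3, 5, 11)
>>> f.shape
(17, 5)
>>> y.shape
(5,)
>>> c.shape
(3,)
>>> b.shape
(3, 31, 11)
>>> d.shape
(5, 3)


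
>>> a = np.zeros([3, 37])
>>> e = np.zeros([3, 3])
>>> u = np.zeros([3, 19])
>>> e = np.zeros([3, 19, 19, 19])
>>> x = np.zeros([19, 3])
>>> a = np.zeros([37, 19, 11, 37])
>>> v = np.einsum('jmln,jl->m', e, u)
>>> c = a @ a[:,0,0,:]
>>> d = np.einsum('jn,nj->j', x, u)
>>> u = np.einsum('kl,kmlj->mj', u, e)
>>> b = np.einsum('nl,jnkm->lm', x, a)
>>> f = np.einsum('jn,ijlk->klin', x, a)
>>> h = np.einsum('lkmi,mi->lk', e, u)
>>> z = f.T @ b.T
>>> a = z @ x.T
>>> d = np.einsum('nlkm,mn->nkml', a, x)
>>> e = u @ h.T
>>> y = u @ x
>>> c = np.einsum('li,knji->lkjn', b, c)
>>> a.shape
(3, 37, 11, 19)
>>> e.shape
(19, 3)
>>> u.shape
(19, 19)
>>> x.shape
(19, 3)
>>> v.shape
(19,)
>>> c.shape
(3, 37, 11, 19)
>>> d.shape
(3, 11, 19, 37)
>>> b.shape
(3, 37)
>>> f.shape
(37, 11, 37, 3)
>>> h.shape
(3, 19)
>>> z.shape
(3, 37, 11, 3)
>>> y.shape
(19, 3)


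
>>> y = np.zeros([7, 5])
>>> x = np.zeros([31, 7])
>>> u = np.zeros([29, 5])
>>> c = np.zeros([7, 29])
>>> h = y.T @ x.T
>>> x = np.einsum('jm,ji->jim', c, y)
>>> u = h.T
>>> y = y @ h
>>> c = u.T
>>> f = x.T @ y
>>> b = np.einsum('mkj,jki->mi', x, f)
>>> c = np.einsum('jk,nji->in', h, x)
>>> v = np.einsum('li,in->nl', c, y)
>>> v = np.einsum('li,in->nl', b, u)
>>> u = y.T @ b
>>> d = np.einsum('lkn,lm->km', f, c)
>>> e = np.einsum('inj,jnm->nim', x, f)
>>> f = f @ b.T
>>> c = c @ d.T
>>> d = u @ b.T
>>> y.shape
(7, 31)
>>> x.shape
(7, 5, 29)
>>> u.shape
(31, 31)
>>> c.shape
(29, 5)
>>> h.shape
(5, 31)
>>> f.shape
(29, 5, 7)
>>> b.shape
(7, 31)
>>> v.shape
(5, 7)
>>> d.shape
(31, 7)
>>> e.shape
(5, 7, 31)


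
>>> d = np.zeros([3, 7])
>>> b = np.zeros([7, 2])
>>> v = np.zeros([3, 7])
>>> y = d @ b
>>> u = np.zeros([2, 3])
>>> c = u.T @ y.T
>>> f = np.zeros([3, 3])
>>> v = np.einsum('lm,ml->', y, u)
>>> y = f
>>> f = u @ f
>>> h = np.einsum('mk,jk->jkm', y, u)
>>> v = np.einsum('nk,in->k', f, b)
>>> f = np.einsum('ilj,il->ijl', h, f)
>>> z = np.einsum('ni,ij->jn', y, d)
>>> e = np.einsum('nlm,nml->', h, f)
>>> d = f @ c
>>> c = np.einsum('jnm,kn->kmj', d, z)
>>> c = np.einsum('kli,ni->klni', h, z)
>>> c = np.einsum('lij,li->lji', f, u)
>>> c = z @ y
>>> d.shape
(2, 3, 3)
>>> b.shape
(7, 2)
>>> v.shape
(3,)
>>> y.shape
(3, 3)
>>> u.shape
(2, 3)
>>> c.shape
(7, 3)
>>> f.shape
(2, 3, 3)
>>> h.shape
(2, 3, 3)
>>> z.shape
(7, 3)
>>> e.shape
()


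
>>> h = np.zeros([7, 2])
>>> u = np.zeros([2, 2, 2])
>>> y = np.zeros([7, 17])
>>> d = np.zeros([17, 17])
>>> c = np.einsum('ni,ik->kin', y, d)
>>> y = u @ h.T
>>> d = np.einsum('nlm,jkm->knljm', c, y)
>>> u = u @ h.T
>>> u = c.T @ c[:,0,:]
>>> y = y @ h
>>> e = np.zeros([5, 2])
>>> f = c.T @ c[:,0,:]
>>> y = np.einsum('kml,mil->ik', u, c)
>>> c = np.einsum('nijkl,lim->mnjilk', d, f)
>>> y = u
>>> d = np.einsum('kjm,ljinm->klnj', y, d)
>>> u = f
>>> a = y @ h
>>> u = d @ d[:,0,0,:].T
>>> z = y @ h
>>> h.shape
(7, 2)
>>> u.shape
(7, 2, 2, 7)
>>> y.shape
(7, 17, 7)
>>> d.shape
(7, 2, 2, 17)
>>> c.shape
(7, 2, 17, 17, 7, 2)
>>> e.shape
(5, 2)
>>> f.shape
(7, 17, 7)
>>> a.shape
(7, 17, 2)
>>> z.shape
(7, 17, 2)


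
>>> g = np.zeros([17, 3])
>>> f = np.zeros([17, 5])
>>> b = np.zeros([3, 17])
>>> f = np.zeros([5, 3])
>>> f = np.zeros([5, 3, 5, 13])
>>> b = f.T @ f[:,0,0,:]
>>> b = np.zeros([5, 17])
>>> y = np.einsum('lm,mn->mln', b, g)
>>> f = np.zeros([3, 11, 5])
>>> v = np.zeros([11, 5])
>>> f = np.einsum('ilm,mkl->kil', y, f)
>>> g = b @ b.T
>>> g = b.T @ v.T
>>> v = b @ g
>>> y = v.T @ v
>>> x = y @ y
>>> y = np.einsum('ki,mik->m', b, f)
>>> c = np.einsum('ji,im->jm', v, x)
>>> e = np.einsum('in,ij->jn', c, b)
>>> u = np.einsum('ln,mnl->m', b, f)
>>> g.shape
(17, 11)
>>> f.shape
(11, 17, 5)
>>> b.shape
(5, 17)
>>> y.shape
(11,)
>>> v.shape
(5, 11)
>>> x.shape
(11, 11)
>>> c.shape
(5, 11)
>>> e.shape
(17, 11)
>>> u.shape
(11,)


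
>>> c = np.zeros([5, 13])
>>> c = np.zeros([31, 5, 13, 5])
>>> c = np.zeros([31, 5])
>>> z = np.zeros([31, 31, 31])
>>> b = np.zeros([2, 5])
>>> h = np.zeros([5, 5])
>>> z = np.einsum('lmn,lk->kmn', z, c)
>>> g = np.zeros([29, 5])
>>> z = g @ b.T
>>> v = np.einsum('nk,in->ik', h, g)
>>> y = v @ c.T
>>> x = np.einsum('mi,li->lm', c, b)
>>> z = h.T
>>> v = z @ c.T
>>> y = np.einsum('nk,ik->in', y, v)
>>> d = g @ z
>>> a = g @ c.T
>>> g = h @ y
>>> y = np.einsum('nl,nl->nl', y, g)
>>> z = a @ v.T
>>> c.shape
(31, 5)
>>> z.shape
(29, 5)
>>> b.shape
(2, 5)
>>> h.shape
(5, 5)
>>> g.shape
(5, 29)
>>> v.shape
(5, 31)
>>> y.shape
(5, 29)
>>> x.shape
(2, 31)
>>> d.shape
(29, 5)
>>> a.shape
(29, 31)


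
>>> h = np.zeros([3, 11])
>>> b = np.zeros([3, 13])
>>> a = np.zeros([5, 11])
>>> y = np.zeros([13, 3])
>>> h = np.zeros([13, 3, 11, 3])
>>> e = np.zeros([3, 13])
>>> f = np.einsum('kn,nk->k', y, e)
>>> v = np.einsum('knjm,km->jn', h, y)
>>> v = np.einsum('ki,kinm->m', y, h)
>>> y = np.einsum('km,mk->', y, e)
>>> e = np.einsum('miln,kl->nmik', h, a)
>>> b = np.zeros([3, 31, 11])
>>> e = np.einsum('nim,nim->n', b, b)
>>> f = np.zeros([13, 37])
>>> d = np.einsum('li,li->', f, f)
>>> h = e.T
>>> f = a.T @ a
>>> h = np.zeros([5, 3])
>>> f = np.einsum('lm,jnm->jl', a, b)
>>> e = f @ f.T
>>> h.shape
(5, 3)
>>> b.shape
(3, 31, 11)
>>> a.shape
(5, 11)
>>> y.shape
()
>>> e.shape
(3, 3)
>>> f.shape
(3, 5)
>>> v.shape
(3,)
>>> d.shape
()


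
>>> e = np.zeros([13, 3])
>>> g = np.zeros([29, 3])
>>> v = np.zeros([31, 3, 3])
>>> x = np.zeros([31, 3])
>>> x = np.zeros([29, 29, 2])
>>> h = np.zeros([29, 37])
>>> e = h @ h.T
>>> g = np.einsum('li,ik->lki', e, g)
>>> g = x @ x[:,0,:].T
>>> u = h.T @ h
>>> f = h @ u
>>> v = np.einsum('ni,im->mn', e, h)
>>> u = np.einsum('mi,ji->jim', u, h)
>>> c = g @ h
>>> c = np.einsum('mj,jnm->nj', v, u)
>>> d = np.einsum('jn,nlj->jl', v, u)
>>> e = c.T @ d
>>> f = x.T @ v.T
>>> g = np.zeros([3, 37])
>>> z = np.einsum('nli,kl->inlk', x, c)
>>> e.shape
(29, 37)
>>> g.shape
(3, 37)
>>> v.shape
(37, 29)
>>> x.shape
(29, 29, 2)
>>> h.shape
(29, 37)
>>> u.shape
(29, 37, 37)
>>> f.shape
(2, 29, 37)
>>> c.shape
(37, 29)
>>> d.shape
(37, 37)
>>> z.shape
(2, 29, 29, 37)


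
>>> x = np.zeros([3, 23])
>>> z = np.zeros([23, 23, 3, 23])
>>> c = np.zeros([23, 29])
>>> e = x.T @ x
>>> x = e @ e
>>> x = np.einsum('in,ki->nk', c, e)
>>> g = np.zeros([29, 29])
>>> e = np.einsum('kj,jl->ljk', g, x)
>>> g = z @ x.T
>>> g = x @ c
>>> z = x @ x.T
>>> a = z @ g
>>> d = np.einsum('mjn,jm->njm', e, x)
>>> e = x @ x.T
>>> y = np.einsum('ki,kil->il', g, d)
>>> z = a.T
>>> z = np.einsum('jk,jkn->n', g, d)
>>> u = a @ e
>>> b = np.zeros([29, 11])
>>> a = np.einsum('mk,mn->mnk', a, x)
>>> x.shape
(29, 23)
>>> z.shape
(23,)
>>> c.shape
(23, 29)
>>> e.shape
(29, 29)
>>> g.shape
(29, 29)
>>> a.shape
(29, 23, 29)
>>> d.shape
(29, 29, 23)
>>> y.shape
(29, 23)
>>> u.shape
(29, 29)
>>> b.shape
(29, 11)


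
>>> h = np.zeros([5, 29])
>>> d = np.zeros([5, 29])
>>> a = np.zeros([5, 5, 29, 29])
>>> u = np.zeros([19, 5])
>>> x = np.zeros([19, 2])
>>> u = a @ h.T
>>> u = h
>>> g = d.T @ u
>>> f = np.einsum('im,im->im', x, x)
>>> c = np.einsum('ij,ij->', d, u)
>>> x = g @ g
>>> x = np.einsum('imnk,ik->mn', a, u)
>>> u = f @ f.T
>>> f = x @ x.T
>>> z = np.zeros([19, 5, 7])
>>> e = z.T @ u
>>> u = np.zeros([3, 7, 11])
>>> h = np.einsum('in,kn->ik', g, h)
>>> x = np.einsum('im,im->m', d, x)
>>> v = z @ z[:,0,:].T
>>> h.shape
(29, 5)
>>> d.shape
(5, 29)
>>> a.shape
(5, 5, 29, 29)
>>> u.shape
(3, 7, 11)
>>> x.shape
(29,)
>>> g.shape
(29, 29)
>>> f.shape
(5, 5)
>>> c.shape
()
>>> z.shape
(19, 5, 7)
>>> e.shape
(7, 5, 19)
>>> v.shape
(19, 5, 19)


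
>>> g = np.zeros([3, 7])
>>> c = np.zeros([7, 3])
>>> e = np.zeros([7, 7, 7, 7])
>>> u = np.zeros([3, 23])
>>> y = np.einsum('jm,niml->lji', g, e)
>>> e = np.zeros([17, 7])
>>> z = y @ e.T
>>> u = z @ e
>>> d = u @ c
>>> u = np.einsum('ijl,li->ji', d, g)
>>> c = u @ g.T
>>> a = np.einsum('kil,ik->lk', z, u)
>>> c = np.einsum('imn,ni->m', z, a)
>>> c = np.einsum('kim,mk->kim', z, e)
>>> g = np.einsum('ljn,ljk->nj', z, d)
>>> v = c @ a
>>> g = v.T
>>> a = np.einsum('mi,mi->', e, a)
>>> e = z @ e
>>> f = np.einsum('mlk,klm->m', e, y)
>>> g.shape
(7, 3, 7)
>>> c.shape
(7, 3, 17)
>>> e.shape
(7, 3, 7)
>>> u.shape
(3, 7)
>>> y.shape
(7, 3, 7)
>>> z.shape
(7, 3, 17)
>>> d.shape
(7, 3, 3)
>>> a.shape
()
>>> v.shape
(7, 3, 7)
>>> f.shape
(7,)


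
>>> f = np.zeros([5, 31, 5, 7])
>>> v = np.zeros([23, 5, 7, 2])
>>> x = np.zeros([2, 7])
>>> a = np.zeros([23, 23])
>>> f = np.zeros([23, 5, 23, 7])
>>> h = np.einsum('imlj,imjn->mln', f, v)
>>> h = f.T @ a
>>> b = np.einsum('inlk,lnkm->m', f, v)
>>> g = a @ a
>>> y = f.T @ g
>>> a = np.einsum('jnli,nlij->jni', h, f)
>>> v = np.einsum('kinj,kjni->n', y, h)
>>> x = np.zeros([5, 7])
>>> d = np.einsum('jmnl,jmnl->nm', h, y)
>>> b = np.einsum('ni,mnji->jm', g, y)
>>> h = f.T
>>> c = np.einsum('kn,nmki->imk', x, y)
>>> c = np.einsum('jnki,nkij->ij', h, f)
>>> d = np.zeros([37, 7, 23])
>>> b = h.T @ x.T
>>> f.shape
(23, 5, 23, 7)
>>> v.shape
(5,)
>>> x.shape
(5, 7)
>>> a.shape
(7, 23, 23)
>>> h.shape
(7, 23, 5, 23)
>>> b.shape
(23, 5, 23, 5)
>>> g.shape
(23, 23)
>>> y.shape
(7, 23, 5, 23)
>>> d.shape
(37, 7, 23)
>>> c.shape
(23, 7)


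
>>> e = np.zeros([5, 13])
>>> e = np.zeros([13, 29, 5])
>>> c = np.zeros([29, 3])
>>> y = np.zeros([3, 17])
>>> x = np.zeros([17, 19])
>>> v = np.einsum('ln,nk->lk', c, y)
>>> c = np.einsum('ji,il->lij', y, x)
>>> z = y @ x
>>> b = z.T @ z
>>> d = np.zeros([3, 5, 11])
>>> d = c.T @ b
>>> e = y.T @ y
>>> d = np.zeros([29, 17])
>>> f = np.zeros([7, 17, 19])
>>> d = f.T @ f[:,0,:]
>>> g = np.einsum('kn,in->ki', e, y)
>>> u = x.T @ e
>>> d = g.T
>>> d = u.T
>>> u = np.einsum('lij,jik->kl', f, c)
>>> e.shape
(17, 17)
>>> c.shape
(19, 17, 3)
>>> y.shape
(3, 17)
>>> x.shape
(17, 19)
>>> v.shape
(29, 17)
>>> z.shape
(3, 19)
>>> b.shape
(19, 19)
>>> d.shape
(17, 19)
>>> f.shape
(7, 17, 19)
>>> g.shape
(17, 3)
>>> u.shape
(3, 7)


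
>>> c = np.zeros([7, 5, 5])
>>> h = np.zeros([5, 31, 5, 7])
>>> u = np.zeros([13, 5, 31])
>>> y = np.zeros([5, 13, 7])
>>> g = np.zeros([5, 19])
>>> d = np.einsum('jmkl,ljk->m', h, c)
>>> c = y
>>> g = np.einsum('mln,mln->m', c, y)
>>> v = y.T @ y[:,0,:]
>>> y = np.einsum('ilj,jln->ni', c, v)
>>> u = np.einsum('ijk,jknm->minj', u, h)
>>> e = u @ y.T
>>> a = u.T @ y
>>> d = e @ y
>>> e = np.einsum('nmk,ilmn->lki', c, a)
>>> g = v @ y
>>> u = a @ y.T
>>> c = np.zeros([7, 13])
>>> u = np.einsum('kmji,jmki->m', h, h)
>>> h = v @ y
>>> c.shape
(7, 13)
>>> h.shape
(7, 13, 5)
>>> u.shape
(31,)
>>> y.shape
(7, 5)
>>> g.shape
(7, 13, 5)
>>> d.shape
(7, 13, 5, 5)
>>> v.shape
(7, 13, 7)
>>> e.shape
(5, 7, 5)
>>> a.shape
(5, 5, 13, 5)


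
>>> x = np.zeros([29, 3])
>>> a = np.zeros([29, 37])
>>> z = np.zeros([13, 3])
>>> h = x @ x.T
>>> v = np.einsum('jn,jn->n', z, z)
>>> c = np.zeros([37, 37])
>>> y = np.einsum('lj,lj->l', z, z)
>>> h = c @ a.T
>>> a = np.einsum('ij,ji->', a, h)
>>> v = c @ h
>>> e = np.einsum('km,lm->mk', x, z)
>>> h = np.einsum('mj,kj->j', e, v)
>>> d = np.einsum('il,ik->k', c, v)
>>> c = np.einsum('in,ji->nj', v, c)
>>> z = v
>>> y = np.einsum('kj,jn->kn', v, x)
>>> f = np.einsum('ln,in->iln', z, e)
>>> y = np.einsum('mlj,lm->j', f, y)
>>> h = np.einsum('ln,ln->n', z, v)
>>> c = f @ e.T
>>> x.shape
(29, 3)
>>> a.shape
()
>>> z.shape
(37, 29)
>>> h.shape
(29,)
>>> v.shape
(37, 29)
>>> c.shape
(3, 37, 3)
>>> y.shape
(29,)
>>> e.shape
(3, 29)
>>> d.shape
(29,)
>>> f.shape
(3, 37, 29)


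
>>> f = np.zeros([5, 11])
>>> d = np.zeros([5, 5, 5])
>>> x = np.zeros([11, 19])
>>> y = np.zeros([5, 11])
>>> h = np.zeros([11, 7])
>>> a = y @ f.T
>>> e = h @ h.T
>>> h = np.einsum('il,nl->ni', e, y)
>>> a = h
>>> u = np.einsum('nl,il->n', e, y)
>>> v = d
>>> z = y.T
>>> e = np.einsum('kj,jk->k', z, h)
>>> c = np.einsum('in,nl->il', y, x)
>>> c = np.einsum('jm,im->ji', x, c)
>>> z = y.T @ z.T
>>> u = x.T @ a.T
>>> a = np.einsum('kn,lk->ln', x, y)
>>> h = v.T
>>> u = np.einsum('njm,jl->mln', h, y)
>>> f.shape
(5, 11)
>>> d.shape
(5, 5, 5)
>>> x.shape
(11, 19)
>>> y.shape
(5, 11)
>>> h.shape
(5, 5, 5)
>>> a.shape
(5, 19)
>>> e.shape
(11,)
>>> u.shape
(5, 11, 5)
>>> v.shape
(5, 5, 5)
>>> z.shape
(11, 11)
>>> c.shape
(11, 5)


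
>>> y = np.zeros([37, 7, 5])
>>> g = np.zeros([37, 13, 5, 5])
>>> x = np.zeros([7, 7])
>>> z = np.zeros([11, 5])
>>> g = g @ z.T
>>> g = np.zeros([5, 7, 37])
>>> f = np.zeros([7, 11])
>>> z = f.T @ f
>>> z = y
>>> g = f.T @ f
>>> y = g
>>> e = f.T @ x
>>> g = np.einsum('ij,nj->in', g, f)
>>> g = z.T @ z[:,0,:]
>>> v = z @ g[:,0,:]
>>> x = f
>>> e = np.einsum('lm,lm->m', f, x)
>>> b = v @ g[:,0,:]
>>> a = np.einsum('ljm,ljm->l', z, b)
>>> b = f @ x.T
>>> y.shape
(11, 11)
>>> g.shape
(5, 7, 5)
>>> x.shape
(7, 11)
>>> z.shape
(37, 7, 5)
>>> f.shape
(7, 11)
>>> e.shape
(11,)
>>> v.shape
(37, 7, 5)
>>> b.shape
(7, 7)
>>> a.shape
(37,)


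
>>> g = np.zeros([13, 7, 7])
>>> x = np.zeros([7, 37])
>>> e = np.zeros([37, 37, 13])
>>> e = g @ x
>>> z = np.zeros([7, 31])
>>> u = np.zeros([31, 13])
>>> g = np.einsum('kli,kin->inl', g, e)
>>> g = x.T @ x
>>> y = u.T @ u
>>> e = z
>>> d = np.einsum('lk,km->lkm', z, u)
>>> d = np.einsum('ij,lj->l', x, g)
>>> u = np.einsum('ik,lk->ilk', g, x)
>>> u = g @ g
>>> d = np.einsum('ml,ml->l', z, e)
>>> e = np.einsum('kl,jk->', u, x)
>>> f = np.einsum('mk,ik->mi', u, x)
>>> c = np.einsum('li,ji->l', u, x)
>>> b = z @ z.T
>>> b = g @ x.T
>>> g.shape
(37, 37)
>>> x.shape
(7, 37)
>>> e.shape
()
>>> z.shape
(7, 31)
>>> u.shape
(37, 37)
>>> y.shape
(13, 13)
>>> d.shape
(31,)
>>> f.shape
(37, 7)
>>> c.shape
(37,)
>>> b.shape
(37, 7)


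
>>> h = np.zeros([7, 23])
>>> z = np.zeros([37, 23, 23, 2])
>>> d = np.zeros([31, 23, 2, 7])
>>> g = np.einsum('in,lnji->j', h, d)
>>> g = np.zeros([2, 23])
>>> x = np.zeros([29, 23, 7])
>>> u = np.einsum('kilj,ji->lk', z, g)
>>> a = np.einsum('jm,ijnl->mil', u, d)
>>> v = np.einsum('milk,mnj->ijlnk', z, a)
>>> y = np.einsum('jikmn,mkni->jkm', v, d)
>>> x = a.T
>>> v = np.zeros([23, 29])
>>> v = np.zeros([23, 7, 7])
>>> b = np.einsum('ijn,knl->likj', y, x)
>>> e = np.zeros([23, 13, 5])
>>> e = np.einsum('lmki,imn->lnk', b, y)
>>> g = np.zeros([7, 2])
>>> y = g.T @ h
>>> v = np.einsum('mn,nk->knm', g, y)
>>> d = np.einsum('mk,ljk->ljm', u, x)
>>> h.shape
(7, 23)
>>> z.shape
(37, 23, 23, 2)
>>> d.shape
(7, 31, 23)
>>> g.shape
(7, 2)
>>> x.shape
(7, 31, 37)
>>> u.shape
(23, 37)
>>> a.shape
(37, 31, 7)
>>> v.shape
(23, 2, 7)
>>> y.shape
(2, 23)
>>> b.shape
(37, 23, 7, 23)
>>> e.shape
(37, 31, 7)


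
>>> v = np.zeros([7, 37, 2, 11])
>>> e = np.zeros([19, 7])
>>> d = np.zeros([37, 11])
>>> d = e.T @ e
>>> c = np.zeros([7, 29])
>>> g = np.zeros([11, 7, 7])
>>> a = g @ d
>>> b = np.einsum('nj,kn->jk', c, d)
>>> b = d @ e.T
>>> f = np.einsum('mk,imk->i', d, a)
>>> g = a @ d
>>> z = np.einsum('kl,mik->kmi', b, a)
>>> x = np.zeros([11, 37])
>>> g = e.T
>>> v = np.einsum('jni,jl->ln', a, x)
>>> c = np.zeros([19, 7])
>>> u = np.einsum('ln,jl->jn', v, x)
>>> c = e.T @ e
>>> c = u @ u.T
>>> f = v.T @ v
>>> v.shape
(37, 7)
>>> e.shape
(19, 7)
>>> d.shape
(7, 7)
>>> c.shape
(11, 11)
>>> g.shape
(7, 19)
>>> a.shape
(11, 7, 7)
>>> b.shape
(7, 19)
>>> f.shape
(7, 7)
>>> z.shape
(7, 11, 7)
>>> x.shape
(11, 37)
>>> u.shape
(11, 7)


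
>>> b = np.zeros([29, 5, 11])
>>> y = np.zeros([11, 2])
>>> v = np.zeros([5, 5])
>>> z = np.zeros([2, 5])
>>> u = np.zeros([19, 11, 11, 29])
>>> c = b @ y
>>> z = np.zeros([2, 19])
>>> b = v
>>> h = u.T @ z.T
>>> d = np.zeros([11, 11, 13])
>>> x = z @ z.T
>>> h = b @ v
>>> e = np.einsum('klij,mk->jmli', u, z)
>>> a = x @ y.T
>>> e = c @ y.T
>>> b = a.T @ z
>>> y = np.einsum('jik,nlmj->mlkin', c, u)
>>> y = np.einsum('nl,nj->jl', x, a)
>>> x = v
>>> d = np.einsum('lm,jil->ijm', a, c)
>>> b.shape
(11, 19)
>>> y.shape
(11, 2)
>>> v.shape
(5, 5)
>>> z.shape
(2, 19)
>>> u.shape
(19, 11, 11, 29)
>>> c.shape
(29, 5, 2)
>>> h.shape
(5, 5)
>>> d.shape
(5, 29, 11)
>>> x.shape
(5, 5)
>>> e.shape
(29, 5, 11)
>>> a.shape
(2, 11)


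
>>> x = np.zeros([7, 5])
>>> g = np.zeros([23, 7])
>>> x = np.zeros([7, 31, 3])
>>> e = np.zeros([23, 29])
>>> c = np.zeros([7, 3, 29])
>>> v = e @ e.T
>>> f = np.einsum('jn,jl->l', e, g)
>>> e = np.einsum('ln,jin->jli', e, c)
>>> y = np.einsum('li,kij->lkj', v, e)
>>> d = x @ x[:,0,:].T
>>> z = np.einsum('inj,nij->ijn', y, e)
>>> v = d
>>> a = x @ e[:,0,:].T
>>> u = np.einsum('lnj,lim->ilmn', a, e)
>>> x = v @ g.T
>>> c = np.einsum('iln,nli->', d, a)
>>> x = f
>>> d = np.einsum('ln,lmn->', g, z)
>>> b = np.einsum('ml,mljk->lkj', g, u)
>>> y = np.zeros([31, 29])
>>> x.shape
(7,)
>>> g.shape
(23, 7)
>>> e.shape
(7, 23, 3)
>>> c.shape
()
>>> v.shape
(7, 31, 7)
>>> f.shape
(7,)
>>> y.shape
(31, 29)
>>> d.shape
()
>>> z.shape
(23, 3, 7)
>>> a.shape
(7, 31, 7)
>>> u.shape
(23, 7, 3, 31)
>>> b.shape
(7, 31, 3)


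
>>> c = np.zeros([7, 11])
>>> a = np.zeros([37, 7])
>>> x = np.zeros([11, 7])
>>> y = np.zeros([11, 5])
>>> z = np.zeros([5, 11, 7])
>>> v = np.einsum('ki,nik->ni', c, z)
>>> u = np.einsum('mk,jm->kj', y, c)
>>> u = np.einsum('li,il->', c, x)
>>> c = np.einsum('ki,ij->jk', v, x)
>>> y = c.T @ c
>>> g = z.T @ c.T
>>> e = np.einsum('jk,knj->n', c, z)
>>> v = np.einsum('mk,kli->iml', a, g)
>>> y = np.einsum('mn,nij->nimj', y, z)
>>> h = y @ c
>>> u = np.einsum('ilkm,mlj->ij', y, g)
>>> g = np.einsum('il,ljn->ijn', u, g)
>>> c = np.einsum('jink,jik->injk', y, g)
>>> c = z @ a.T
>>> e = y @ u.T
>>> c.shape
(5, 11, 37)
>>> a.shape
(37, 7)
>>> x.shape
(11, 7)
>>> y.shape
(5, 11, 5, 7)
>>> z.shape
(5, 11, 7)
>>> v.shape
(7, 37, 11)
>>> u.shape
(5, 7)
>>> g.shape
(5, 11, 7)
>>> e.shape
(5, 11, 5, 5)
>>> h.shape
(5, 11, 5, 5)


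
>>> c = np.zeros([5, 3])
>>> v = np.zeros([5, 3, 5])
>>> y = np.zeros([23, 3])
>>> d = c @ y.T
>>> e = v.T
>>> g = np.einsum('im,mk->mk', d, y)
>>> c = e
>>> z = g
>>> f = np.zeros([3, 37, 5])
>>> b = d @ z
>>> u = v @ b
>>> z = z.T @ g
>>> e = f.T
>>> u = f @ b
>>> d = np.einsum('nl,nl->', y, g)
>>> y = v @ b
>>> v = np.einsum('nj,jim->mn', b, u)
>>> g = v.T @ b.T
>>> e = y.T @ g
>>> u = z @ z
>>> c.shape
(5, 3, 5)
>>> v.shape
(3, 5)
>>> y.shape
(5, 3, 3)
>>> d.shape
()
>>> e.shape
(3, 3, 5)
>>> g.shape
(5, 5)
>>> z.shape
(3, 3)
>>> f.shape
(3, 37, 5)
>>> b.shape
(5, 3)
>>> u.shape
(3, 3)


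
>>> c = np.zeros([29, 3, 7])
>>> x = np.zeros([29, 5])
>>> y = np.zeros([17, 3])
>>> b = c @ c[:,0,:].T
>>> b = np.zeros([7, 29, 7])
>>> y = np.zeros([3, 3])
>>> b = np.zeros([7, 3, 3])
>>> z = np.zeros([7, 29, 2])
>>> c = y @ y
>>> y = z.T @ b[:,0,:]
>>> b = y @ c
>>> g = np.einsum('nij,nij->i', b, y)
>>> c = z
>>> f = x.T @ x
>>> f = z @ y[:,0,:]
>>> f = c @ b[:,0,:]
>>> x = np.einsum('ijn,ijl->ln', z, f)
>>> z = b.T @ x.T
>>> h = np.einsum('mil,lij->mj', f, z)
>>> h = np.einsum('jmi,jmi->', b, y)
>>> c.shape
(7, 29, 2)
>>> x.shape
(3, 2)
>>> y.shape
(2, 29, 3)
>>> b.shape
(2, 29, 3)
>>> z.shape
(3, 29, 3)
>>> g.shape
(29,)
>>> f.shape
(7, 29, 3)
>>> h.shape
()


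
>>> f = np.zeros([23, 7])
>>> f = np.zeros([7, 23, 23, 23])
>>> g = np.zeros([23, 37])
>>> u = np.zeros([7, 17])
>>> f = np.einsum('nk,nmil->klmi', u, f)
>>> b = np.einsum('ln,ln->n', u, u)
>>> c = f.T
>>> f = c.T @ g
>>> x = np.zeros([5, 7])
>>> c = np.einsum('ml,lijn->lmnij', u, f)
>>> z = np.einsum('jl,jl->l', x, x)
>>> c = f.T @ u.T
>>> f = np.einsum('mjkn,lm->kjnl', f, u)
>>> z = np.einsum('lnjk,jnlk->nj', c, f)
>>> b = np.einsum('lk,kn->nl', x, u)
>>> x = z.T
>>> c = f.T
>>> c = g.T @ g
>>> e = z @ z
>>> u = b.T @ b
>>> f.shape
(23, 23, 37, 7)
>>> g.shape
(23, 37)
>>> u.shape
(5, 5)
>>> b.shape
(17, 5)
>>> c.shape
(37, 37)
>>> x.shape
(23, 23)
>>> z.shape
(23, 23)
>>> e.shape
(23, 23)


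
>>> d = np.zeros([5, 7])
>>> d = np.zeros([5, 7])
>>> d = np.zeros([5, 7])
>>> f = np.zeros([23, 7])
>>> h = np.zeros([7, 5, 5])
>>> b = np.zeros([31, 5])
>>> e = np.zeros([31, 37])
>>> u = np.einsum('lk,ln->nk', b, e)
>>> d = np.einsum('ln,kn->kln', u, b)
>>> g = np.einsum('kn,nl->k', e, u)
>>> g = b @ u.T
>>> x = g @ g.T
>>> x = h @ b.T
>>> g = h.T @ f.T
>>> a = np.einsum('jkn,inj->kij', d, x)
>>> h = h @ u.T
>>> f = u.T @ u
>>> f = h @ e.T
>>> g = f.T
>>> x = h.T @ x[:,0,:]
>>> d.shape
(31, 37, 5)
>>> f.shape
(7, 5, 31)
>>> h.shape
(7, 5, 37)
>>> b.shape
(31, 5)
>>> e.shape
(31, 37)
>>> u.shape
(37, 5)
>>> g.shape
(31, 5, 7)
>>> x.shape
(37, 5, 31)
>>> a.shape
(37, 7, 31)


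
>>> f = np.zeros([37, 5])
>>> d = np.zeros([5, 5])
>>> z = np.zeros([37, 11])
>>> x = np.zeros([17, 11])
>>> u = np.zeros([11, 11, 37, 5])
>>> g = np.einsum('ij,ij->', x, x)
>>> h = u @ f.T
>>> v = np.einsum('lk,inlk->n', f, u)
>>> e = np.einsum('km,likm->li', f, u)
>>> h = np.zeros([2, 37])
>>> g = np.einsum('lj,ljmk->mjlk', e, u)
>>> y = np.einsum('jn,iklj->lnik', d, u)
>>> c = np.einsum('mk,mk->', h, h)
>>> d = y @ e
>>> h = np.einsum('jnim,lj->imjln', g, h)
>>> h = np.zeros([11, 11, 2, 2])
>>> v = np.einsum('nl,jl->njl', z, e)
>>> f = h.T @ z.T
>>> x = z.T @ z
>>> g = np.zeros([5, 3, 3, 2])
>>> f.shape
(2, 2, 11, 37)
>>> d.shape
(37, 5, 11, 11)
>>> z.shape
(37, 11)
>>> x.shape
(11, 11)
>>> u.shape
(11, 11, 37, 5)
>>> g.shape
(5, 3, 3, 2)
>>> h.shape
(11, 11, 2, 2)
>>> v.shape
(37, 11, 11)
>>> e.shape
(11, 11)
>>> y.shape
(37, 5, 11, 11)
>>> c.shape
()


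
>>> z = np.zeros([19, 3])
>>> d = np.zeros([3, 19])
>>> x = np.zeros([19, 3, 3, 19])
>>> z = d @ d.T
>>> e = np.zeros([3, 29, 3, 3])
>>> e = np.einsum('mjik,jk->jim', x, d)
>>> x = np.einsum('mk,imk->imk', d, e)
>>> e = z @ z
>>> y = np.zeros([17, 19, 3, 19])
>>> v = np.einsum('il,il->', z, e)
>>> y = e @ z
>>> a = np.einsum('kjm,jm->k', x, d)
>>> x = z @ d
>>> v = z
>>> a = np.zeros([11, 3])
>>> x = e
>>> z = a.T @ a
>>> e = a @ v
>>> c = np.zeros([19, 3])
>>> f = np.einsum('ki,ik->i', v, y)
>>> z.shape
(3, 3)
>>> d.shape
(3, 19)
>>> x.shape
(3, 3)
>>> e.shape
(11, 3)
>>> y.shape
(3, 3)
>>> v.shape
(3, 3)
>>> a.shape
(11, 3)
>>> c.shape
(19, 3)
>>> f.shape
(3,)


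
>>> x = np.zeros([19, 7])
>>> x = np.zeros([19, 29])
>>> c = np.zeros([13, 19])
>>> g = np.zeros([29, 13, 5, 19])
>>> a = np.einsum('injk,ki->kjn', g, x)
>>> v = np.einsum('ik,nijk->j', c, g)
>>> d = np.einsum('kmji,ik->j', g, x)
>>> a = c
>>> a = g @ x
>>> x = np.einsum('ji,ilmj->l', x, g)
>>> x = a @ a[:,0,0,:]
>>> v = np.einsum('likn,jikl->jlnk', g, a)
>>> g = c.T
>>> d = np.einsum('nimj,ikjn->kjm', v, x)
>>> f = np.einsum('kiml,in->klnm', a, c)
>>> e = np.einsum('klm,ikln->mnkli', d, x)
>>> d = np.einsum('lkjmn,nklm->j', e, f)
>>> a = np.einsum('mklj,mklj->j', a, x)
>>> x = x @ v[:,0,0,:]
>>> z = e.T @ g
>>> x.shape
(29, 13, 5, 5)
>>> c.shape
(13, 19)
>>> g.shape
(19, 13)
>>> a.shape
(29,)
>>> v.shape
(29, 29, 19, 5)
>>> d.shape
(13,)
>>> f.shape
(29, 29, 19, 5)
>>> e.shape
(19, 29, 13, 5, 29)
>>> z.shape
(29, 5, 13, 29, 13)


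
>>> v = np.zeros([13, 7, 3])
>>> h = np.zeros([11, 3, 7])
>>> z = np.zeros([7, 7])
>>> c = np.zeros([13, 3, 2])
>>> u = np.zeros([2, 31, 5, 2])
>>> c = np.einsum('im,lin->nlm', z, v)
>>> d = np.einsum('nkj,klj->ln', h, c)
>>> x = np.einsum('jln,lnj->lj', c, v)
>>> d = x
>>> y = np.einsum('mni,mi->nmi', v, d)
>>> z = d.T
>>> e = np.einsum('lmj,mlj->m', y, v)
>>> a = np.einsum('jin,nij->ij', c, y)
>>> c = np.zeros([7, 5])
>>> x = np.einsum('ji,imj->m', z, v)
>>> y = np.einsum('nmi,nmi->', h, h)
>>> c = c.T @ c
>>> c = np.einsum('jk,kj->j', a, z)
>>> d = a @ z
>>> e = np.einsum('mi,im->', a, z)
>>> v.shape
(13, 7, 3)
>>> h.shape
(11, 3, 7)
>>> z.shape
(3, 13)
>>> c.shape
(13,)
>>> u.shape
(2, 31, 5, 2)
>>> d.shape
(13, 13)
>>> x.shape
(7,)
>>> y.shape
()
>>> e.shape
()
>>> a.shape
(13, 3)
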